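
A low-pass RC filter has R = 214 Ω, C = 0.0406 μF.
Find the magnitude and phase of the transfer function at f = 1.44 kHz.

Step 1 — Angular frequency: ω = 2π·1440 = 9048 rad/s.
Step 2 — Transfer function: H(jω) = 1/(1 + jωRC).
Step 3 — Denominator: 1 + jωRC = 1 + j·9048·214·4.06e-08 = 1 + j0.07861.
Step 4 — H = 0.9939 - j0.07813.
Step 5 — Magnitude: |H| = 0.9969 (-0.0 dB); phase: φ = -4.5°.

|H| = 0.9969 (-0.0 dB), φ = -4.5°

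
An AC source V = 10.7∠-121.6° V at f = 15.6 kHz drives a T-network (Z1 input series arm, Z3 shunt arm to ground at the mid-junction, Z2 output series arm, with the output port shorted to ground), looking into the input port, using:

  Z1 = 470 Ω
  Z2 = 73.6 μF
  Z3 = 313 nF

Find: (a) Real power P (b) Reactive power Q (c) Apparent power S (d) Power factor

Step 1 — Angular frequency: ω = 2π·f = 2π·1.56e+04 = 9.802e+04 rad/s.
Step 2 — Component impedances:
  Z1: Z = R = 470 Ω
  Z2: Z = 1/(jωC) = -j/(ω·C) = 0 - j0.1386 Ω
  Z3: Z = 1/(jωC) = -j/(ω·C) = 0 - j32.6 Ω
Step 3 — With the output port shorted to ground, the output series arm Z2 runs from the junction to ground; the shunt arm Z3 also runs from the junction to ground. They appear in parallel: Z3 || Z2 = 0 - j0.138 Ω.
Step 4 — Series with input arm Z1: Z_in = Z1 + (Z3 || Z2) = 470 - j0.138 Ω = 470∠-0.0° Ω.
Step 5 — Source phasor: V = 10.7∠-121.6° V = -5.607 - j9.113 V.
Step 6 — Current: I = V / Z = -0.01192 - j0.01939 A = 0.02277∠-121.6° A.
Step 7 — Complex power: S = V·I* = 0.2436 - j7.154e-05 VA.
Step 8 — Real power: P = Re(S) = 0.2436 W.
Step 9 — Reactive power: Q = Im(S) = -7.154e-05 VAR.
Step 10 — Apparent power: |S| = 0.2436 VA.
Step 11 — Power factor: PF = P/|S| = 1 (leading).

(a) P = 0.2436 W  (b) Q = -7.154e-05 VAR  (c) S = 0.2436 VA  (d) PF = 1 (leading)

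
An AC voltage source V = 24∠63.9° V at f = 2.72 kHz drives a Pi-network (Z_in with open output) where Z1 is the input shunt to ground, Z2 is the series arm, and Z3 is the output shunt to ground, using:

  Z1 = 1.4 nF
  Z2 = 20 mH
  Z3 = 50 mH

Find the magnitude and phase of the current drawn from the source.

Step 1 — Angular frequency: ω = 2π·f = 2π·2720 = 1.709e+04 rad/s.
Step 2 — Component impedances:
  Z1: Z = 1/(jωC) = -j/(ω·C) = 0 - j4.179e+04 Ω
  Z2: Z = jωL = j·1.709e+04·0.02 = 0 + j341.8 Ω
  Z3: Z = jωL = j·1.709e+04·0.05 = 0 + j854.5 Ω
Step 3 — With open output, the series arm Z2 and the output shunt Z3 appear in series to ground: Z2 + Z3 = 0 + j1196 Ω.
Step 4 — Parallel with input shunt Z1: Z_in = Z1 || (Z2 + Z3) = 0 + j1232 Ω = 1232∠90.0° Ω.
Step 5 — Source phasor: V = 24∠63.9° V = 10.56 + j21.55 V.
Step 6 — Ohm's law: I = V / Z_total = (10.56 + j21.55) / (0 + j1232) = 0.0175 - j0.008573 A.
Step 7 — Convert to polar: |I| = 0.01949 A, ∠I = -26.1°.

I = 0.01949∠-26.1° A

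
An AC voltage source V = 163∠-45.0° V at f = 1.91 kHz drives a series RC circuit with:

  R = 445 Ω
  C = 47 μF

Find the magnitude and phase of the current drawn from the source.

Step 1 — Angular frequency: ω = 2π·f = 2π·1910 = 1.2e+04 rad/s.
Step 2 — Component impedances:
  R: Z = R = 445 Ω
  C: Z = 1/(jωC) = -j/(ω·C) = 0 - j1.773 Ω
Step 3 — Series combination: Z_total = R + C = 445 - j1.773 Ω = 445∠-0.2° Ω.
Step 4 — Source phasor: V = 163∠-45.0° V = 115.3 - j115.3 V.
Step 5 — Ohm's law: I = V / Z_total = (115.3 - j115.3) / (445 - j1.773) = 0.26 - j0.258 A.
Step 6 — Convert to polar: |I| = 0.3663 A, ∠I = -44.8°.

I = 0.3663∠-44.8° A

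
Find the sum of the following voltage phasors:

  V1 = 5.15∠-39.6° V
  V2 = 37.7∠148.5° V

Step 1 — Convert each phasor to rectangular form:
  V1 = 5.15·(cos(-39.6°) + j·sin(-39.6°)) = 3.968 - j3.283 V
  V2 = 37.7·(cos(148.5°) + j·sin(148.5°)) = -32.14 + j19.7 V
Step 2 — Sum components: V_total = -28.18 + j16.42 V.
Step 3 — Convert to polar: |V_total| = 32.61 V, ∠V_total = 149.8°.

V_total = 32.61∠149.8° V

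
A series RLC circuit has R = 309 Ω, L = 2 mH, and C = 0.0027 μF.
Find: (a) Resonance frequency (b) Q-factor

Step 1 — Resonance condition Im(Z)=0 gives ω₀ = 1/√(LC).
Step 2 — ω₀ = 1/√(0.002·2.7e-09) = 4.303e+05 rad/s.
Step 3 — f₀ = ω₀/(2π) = 6.849e+04 Hz.
Step 4 — Series Q: Q = ω₀L/R = 4.303e+05·0.002/309 = 2.785.

(a) f₀ = 6.849e+04 Hz  (b) Q = 2.785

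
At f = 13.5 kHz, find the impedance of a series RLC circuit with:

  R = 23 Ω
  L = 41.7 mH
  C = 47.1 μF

Step 1 — Angular frequency: ω = 2π·f = 2π·1.35e+04 = 8.482e+04 rad/s.
Step 2 — Component impedances:
  R: Z = R = 23 Ω
  L: Z = jωL = j·8.482e+04·0.0417 = 0 + j3537 Ω
  C: Z = 1/(jωC) = -j/(ω·C) = 0 - j0.2503 Ω
Step 3 — Series combination: Z_total = R + L + C = 23 + j3537 Ω = 3537∠89.6° Ω.

Z = 23 + j3537 Ω = 3537∠89.6° Ω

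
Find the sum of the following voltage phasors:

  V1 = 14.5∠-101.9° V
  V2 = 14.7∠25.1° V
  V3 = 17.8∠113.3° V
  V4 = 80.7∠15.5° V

Step 1 — Convert each phasor to rectangular form:
  V1 = 14.5·(cos(-101.9°) + j·sin(-101.9°)) = -2.99 - j14.19 V
  V2 = 14.7·(cos(25.1°) + j·sin(25.1°)) = 13.31 + j6.236 V
  V3 = 17.8·(cos(113.3°) + j·sin(113.3°)) = -7.041 + j16.35 V
  V4 = 80.7·(cos(15.5°) + j·sin(15.5°)) = 77.76 + j21.57 V
Step 2 — Sum components: V_total = 81.05 + j29.96 V.
Step 3 — Convert to polar: |V_total| = 86.41 V, ∠V_total = 20.3°.

V_total = 86.41∠20.3° V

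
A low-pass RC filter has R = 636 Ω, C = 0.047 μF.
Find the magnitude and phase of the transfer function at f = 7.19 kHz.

Step 1 — Angular frequency: ω = 2π·7190 = 4.518e+04 rad/s.
Step 2 — Transfer function: H(jω) = 1/(1 + jωRC).
Step 3 — Denominator: 1 + jωRC = 1 + j·4.518e+04·636·4.7e-08 = 1 + j1.35.
Step 4 — H = 0.3542 - j0.4783.
Step 5 — Magnitude: |H| = 0.5951 (-4.5 dB); phase: φ = -53.5°.

|H| = 0.5951 (-4.5 dB), φ = -53.5°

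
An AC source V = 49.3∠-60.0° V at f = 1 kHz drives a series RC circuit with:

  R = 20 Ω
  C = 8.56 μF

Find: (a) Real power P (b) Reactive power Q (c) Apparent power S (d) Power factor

Step 1 — Angular frequency: ω = 2π·f = 2π·1000 = 6283 rad/s.
Step 2 — Component impedances:
  R: Z = R = 20 Ω
  C: Z = 1/(jωC) = -j/(ω·C) = 0 - j18.59 Ω
Step 3 — Series combination: Z_total = R + C = 20 - j18.59 Ω = 27.31∠-42.9° Ω.
Step 4 — Source phasor: V = 49.3∠-60.0° V = 24.65 - j42.7 V.
Step 5 — Current: I = V / Z = 1.726 - j0.5305 A = 1.805∠-17.1° A.
Step 6 — Complex power: S = V·I* = 65.19 - j60.6 VA.
Step 7 — Real power: P = Re(S) = 65.19 W.
Step 8 — Reactive power: Q = Im(S) = -60.6 VAR.
Step 9 — Apparent power: |S| = 89 VA.
Step 10 — Power factor: PF = P/|S| = 0.7324 (leading).

(a) P = 65.19 W  (b) Q = -60.6 VAR  (c) S = 89 VA  (d) PF = 0.7324 (leading)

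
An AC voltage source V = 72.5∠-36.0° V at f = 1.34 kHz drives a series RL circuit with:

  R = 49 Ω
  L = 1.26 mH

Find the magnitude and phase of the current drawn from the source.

Step 1 — Angular frequency: ω = 2π·f = 2π·1340 = 8419 rad/s.
Step 2 — Component impedances:
  R: Z = R = 49 Ω
  L: Z = jωL = j·8419·0.00126 = 0 + j10.61 Ω
Step 3 — Series combination: Z_total = R + L = 49 + j10.61 Ω = 50.14∠12.2° Ω.
Step 4 — Source phasor: V = 72.5∠-36.0° V = 58.65 - j42.61 V.
Step 5 — Ohm's law: I = V / Z_total = (58.65 - j42.61) / (49 + j10.61) = 0.9636 - j1.078 A.
Step 6 — Convert to polar: |I| = 1.446 A, ∠I = -48.2°.

I = 1.446∠-48.2° A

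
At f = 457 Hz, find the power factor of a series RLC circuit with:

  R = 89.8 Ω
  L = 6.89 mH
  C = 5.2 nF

Step 1 — Angular frequency: ω = 2π·f = 2π·457 = 2871 rad/s.
Step 2 — Component impedances:
  R: Z = R = 89.8 Ω
  L: Z = jωL = j·2871·0.00689 = 0 + j19.78 Ω
  C: Z = 1/(jωC) = -j/(ω·C) = 0 - j6.697e+04 Ω
Step 3 — Series combination: Z_total = R + L + C = 89.8 - j6.695e+04 Ω = 6.695e+04∠-89.9° Ω.
Step 4 — Power factor: PF = cos(φ) = Re(Z)/|Z| = 89.8/6.695e+04 = 0.001341.
Step 5 — Type: Im(Z) = -6.695e+04 ⇒ leading (phase φ = -89.9°).

PF = 0.001341 (leading, φ = -89.9°)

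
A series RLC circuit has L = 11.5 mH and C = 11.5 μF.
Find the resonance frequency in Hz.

Step 1 — Resonance condition Im(Z)=0 gives ω₀ = 1/√(LC).
Step 2 — ω₀ = 1/√(0.0115·1.15e-05) = 2750 rad/s.
Step 3 — f₀ = ω₀/(2π) = 437.6 Hz.

f₀ = 437.6 Hz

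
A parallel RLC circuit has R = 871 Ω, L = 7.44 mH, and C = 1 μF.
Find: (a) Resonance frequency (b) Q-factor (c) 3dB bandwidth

Step 1 — Resonance: ω₀ = 1/√(LC) = 1/√(0.00744·1e-06) = 1.159e+04 rad/s.
Step 2 — f₀ = ω₀/(2π) = 1845 Hz.
Step 3 — Parallel Q: Q = R/(ω₀L) = 871/(1.159e+04·0.00744) = 10.1.
Step 4 — Bandwidth: Δω = ω₀/Q = 1148 rad/s; BW = Δω/(2π) = 182.7 Hz.

(a) f₀ = 1845 Hz  (b) Q = 10.1  (c) BW = 182.7 Hz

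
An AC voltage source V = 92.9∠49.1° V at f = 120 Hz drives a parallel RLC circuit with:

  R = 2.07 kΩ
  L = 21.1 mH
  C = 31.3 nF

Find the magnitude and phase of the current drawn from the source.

Step 1 — Angular frequency: ω = 2π·f = 2π·120 = 754 rad/s.
Step 2 — Component impedances:
  R: Z = R = 2070 Ω
  L: Z = jωL = j·754·0.0211 = 0 + j15.91 Ω
  C: Z = 1/(jωC) = -j/(ω·C) = 0 - j4.237e+04 Ω
Step 3 — Parallel combination: 1/Z_total = 1/R + 1/L + 1/C; Z_total = 0.1224 + j15.91 Ω = 15.91∠89.6° Ω.
Step 4 — Source phasor: V = 92.9∠49.1° V = 60.83 + j70.22 V.
Step 5 — Ohm's law: I = V / Z_total = (60.83 + j70.22) / (0.1224 + j15.91) = 4.441 - j3.788 A.
Step 6 — Convert to polar: |I| = 5.837 A, ∠I = -40.5°.

I = 5.837∠-40.5° A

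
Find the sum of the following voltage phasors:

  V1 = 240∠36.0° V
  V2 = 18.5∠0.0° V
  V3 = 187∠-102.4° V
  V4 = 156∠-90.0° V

Step 1 — Convert each phasor to rectangular form:
  V1 = 240·(cos(36.0°) + j·sin(36.0°)) = 194.2 + j141.1 V
  V2 = 18.5·(cos(0.0°) + j·sin(0.0°)) = 18.5 V
  V3 = 187·(cos(-102.4°) + j·sin(-102.4°)) = -40.16 - j182.6 V
  V4 = 156·(cos(-90.0°) + j·sin(-90.0°)) = 0 - j156 V
Step 2 — Sum components: V_total = 172.5 - j197.6 V.
Step 3 — Convert to polar: |V_total| = 262.3 V, ∠V_total = -48.9°.

V_total = 262.3∠-48.9° V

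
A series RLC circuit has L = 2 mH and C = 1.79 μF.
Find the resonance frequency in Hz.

Step 1 — Resonance condition Im(Z)=0 gives ω₀ = 1/√(LC).
Step 2 — ω₀ = 1/√(0.002·1.79e-06) = 1.671e+04 rad/s.
Step 3 — f₀ = ω₀/(2π) = 2660 Hz.

f₀ = 2660 Hz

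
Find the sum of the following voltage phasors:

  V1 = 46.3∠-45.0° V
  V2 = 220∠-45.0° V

Step 1 — Convert each phasor to rectangular form:
  V1 = 46.3·(cos(-45.0°) + j·sin(-45.0°)) = 32.74 - j32.74 V
  V2 = 220·(cos(-45.0°) + j·sin(-45.0°)) = 155.6 - j155.6 V
Step 2 — Sum components: V_total = 188.3 - j188.3 V.
Step 3 — Convert to polar: |V_total| = 266.3 V, ∠V_total = -45.0°.

V_total = 266.3∠-45.0° V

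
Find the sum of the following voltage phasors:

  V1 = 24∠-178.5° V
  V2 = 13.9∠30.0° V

Step 1 — Convert each phasor to rectangular form:
  V1 = 24·(cos(-178.5°) + j·sin(-178.5°)) = -23.99 - j0.6282 V
  V2 = 13.9·(cos(30.0°) + j·sin(30.0°)) = 12.04 + j6.95 V
Step 2 — Sum components: V_total = -11.95 + j6.322 V.
Step 3 — Convert to polar: |V_total| = 13.52 V, ∠V_total = 152.1°.

V_total = 13.52∠152.1° V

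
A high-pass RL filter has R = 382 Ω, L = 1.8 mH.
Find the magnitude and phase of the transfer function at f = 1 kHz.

Step 1 — Angular frequency: ω = 2π·1000 = 6283 rad/s.
Step 2 — Transfer function: H(jω) = jωL/(R + jωL).
Step 3 — Numerator jωL = j·11.31; denominator R + jωL = 382 + j11.31.
Step 4 — H = 0.0008758 + j0.02958.
Step 5 — Magnitude: |H| = 0.02959 (-30.6 dB); phase: φ = 88.3°.

|H| = 0.02959 (-30.6 dB), φ = 88.3°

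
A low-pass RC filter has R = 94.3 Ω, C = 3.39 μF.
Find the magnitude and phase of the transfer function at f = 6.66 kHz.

Step 1 — Angular frequency: ω = 2π·6660 = 4.185e+04 rad/s.
Step 2 — Transfer function: H(jω) = 1/(1 + jωRC).
Step 3 — Denominator: 1 + jωRC = 1 + j·4.185e+04·94.3·3.39e-06 = 1 + j13.38.
Step 4 — H = 0.005557 - j0.07434.
Step 5 — Magnitude: |H| = 0.07455 (-22.6 dB); phase: φ = -85.7°.

|H| = 0.07455 (-22.6 dB), φ = -85.7°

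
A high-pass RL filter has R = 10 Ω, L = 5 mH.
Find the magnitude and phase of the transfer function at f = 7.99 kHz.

Step 1 — Angular frequency: ω = 2π·7990 = 5.02e+04 rad/s.
Step 2 — Transfer function: H(jω) = jωL/(R + jωL).
Step 3 — Numerator jωL = j·251; denominator R + jωL = 10 + j251.
Step 4 — H = 0.9984 + j0.03978.
Step 5 — Magnitude: |H| = 0.9992 (-0.0 dB); phase: φ = 2.3°.

|H| = 0.9992 (-0.0 dB), φ = 2.3°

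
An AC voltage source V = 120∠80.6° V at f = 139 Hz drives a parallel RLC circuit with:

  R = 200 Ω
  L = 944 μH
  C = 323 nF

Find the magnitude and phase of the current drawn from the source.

Step 1 — Angular frequency: ω = 2π·f = 2π·139 = 873.4 rad/s.
Step 2 — Component impedances:
  R: Z = R = 200 Ω
  L: Z = jωL = j·873.4·0.000944 = 0 + j0.8245 Ω
  C: Z = 1/(jωC) = -j/(ω·C) = 0 - j3545 Ω
Step 3 — Parallel combination: 1/Z_total = 1/R + 1/L + 1/C; Z_total = 0.0034 + j0.8246 Ω = 0.8246∠89.8° Ω.
Step 4 — Source phasor: V = 120∠80.6° V = 19.6 + j118.4 V.
Step 5 — Ohm's law: I = V / Z_total = (19.6 + j118.4) / (0.0034 + j0.8246) = 143.7 - j23.17 A.
Step 6 — Convert to polar: |I| = 145.5 A, ∠I = -9.2°.

I = 145.5∠-9.2° A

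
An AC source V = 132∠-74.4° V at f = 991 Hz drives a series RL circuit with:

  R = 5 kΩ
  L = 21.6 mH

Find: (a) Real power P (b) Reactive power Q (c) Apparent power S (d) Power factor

Step 1 — Angular frequency: ω = 2π·f = 2π·991 = 6227 rad/s.
Step 2 — Component impedances:
  R: Z = R = 5000 Ω
  L: Z = jωL = j·6227·0.0216 = 0 + j134.5 Ω
Step 3 — Series combination: Z_total = R + L = 5000 + j134.5 Ω = 5002∠1.5° Ω.
Step 4 — Source phasor: V = 132∠-74.4° V = 35.5 - j127.1 V.
Step 5 — Current: I = V / Z = 0.006411 - j0.0256 A = 0.02639∠-75.9° A.
Step 6 — Complex power: S = V·I* = 3.482 + j0.09367 VA.
Step 7 — Real power: P = Re(S) = 3.482 W.
Step 8 — Reactive power: Q = Im(S) = 0.09367 VAR.
Step 9 — Apparent power: |S| = 3.484 VA.
Step 10 — Power factor: PF = P/|S| = 0.9996 (lagging).

(a) P = 3.482 W  (b) Q = 0.09367 VAR  (c) S = 3.484 VA  (d) PF = 0.9996 (lagging)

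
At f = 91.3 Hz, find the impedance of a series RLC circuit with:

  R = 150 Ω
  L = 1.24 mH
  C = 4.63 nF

Step 1 — Angular frequency: ω = 2π·f = 2π·91.3 = 573.7 rad/s.
Step 2 — Component impedances:
  R: Z = R = 150 Ω
  L: Z = jωL = j·573.7·0.00124 = 0 + j0.7113 Ω
  C: Z = 1/(jωC) = -j/(ω·C) = 0 - j3.765e+05 Ω
Step 3 — Series combination: Z_total = R + L + C = 150 - j3.765e+05 Ω = 3.765e+05∠-90.0° Ω.

Z = 150 - j3.765e+05 Ω = 3.765e+05∠-90.0° Ω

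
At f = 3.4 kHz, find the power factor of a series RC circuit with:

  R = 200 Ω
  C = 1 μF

Step 1 — Angular frequency: ω = 2π·f = 2π·3400 = 2.136e+04 rad/s.
Step 2 — Component impedances:
  R: Z = R = 200 Ω
  C: Z = 1/(jωC) = -j/(ω·C) = 0 - j46.81 Ω
Step 3 — Series combination: Z_total = R + C = 200 - j46.81 Ω = 205.4∠-13.2° Ω.
Step 4 — Power factor: PF = cos(φ) = Re(Z)/|Z| = 200/205.4 = 0.9737.
Step 5 — Type: Im(Z) = -46.81 ⇒ leading (phase φ = -13.2°).

PF = 0.9737 (leading, φ = -13.2°)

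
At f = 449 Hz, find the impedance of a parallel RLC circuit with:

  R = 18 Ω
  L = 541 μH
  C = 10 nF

Step 1 — Angular frequency: ω = 2π·f = 2π·449 = 2821 rad/s.
Step 2 — Component impedances:
  R: Z = R = 18 Ω
  L: Z = jωL = j·2821·0.000541 = 0 + j1.526 Ω
  C: Z = 1/(jωC) = -j/(ω·C) = 0 - j3.545e+04 Ω
Step 3 — Parallel combination: 1/Z_total = 1/R + 1/L + 1/C; Z_total = 0.1285 + j1.515 Ω = 1.521∠85.2° Ω.

Z = 0.1285 + j1.515 Ω = 1.521∠85.2° Ω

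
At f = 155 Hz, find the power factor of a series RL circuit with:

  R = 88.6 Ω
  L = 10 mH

Step 1 — Angular frequency: ω = 2π·f = 2π·155 = 973.9 rad/s.
Step 2 — Component impedances:
  R: Z = R = 88.6 Ω
  L: Z = jωL = j·973.9·0.01 = 0 + j9.739 Ω
Step 3 — Series combination: Z_total = R + L = 88.6 + j9.739 Ω = 89.13∠6.3° Ω.
Step 4 — Power factor: PF = cos(φ) = Re(Z)/|Z| = 88.6/89.134 = 0.994.
Step 5 — Type: Im(Z) = 9.739 ⇒ lagging (phase φ = 6.3°).

PF = 0.994 (lagging, φ = 6.3°)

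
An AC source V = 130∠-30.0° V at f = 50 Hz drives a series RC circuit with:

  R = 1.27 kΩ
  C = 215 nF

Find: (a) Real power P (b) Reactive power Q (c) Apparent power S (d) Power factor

Step 1 — Angular frequency: ω = 2π·f = 2π·50 = 314.2 rad/s.
Step 2 — Component impedances:
  R: Z = R = 1270 Ω
  C: Z = 1/(jωC) = -j/(ω·C) = 0 - j1.481e+04 Ω
Step 3 — Series combination: Z_total = R + C = 1270 - j1.481e+04 Ω = 1.486e+04∠-85.1° Ω.
Step 4 — Source phasor: V = 130∠-30.0° V = 112.6 - j65 V.
Step 5 — Current: I = V / Z = 0.005006 + j0.007175 A = 0.008749∠55.1° A.
Step 6 — Complex power: S = V·I* = 0.0972 - j1.133 VA.
Step 7 — Real power: P = Re(S) = 0.0972 W.
Step 8 — Reactive power: Q = Im(S) = -1.133 VAR.
Step 9 — Apparent power: |S| = 1.137 VA.
Step 10 — Power factor: PF = P/|S| = 0.08547 (leading).

(a) P = 0.0972 W  (b) Q = -1.133 VAR  (c) S = 1.137 VA  (d) PF = 0.08547 (leading)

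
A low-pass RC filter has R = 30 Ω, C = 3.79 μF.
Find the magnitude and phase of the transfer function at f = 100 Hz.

Step 1 — Angular frequency: ω = 2π·100 = 628.3 rad/s.
Step 2 — Transfer function: H(jω) = 1/(1 + jωRC).
Step 3 — Denominator: 1 + jωRC = 1 + j·628.3·30·3.79e-06 = 1 + j0.07144.
Step 4 — H = 0.9949 - j0.07108.
Step 5 — Magnitude: |H| = 0.9975 (-0.0 dB); phase: φ = -4.1°.

|H| = 0.9975 (-0.0 dB), φ = -4.1°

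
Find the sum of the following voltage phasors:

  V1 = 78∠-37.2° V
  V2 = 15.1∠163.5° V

Step 1 — Convert each phasor to rectangular form:
  V1 = 78·(cos(-37.2°) + j·sin(-37.2°)) = 62.13 - j47.16 V
  V2 = 15.1·(cos(163.5°) + j·sin(163.5°)) = -14.48 + j4.289 V
Step 2 — Sum components: V_total = 47.65 - j42.87 V.
Step 3 — Convert to polar: |V_total| = 64.1 V, ∠V_total = -42.0°.

V_total = 64.1∠-42.0° V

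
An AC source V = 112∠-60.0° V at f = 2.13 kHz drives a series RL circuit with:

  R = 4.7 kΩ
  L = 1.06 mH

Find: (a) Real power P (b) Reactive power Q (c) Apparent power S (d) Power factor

Step 1 — Angular frequency: ω = 2π·f = 2π·2130 = 1.338e+04 rad/s.
Step 2 — Component impedances:
  R: Z = R = 4700 Ω
  L: Z = jωL = j·1.338e+04·0.00106 = 0 + j14.19 Ω
Step 3 — Series combination: Z_total = R + L = 4700 + j14.19 Ω = 4700∠0.2° Ω.
Step 4 — Source phasor: V = 112∠-60.0° V = 56 - j96.99 V.
Step 5 — Current: I = V / Z = 0.01185 - j0.02067 A = 0.02383∠-60.2° A.
Step 6 — Complex power: S = V·I* = 2.669 + j0.008056 VA.
Step 7 — Real power: P = Re(S) = 2.669 W.
Step 8 — Reactive power: Q = Im(S) = 0.008056 VAR.
Step 9 — Apparent power: |S| = 2.669 VA.
Step 10 — Power factor: PF = P/|S| = 1 (lagging).

(a) P = 2.669 W  (b) Q = 0.008056 VAR  (c) S = 2.669 VA  (d) PF = 1 (lagging)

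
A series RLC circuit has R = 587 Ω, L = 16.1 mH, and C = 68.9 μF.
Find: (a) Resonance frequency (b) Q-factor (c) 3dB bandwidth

Step 1 — Resonance condition Im(Z)=0 gives ω₀ = 1/√(LC).
Step 2 — ω₀ = 1/√(0.0161·6.89e-05) = 949.5 rad/s.
Step 3 — f₀ = ω₀/(2π) = 151.1 Hz.
Step 4 — Series Q: Q = ω₀L/R = 949.5·0.0161/587 = 0.02604.
Step 5 — 3dB bandwidth: Δω = ω₀/Q = 3.646e+04 rad/s; BW = Δω/(2π) = 5803 Hz.

(a) f₀ = 151.1 Hz  (b) Q = 0.02604  (c) BW = 5803 Hz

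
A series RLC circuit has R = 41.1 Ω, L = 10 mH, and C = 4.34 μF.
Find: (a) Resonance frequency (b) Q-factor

Step 1 — Resonance condition Im(Z)=0 gives ω₀ = 1/√(LC).
Step 2 — ω₀ = 1/√(0.01·4.34e-06) = 4800 rad/s.
Step 3 — f₀ = ω₀/(2π) = 764 Hz.
Step 4 — Series Q: Q = ω₀L/R = 4800·0.01/41.1 = 1.168.

(a) f₀ = 764 Hz  (b) Q = 1.168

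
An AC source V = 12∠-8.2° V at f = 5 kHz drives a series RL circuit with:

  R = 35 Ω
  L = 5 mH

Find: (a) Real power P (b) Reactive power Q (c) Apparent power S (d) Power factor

Step 1 — Angular frequency: ω = 2π·f = 2π·5000 = 3.142e+04 rad/s.
Step 2 — Component impedances:
  R: Z = R = 35 Ω
  L: Z = jωL = j·3.142e+04·0.005 = 0 + j157.1 Ω
Step 3 — Series combination: Z_total = R + L = 35 + j157.1 Ω = 160.9∠77.4° Ω.
Step 4 — Source phasor: V = 12∠-8.2° V = 11.88 - j1.712 V.
Step 5 — Current: I = V / Z = 0.00567 - j0.07435 A = 0.07457∠-85.6° A.
Step 6 — Complex power: S = V·I* = 0.1946 + j0.8734 VA.
Step 7 — Real power: P = Re(S) = 0.1946 W.
Step 8 — Reactive power: Q = Im(S) = 0.8734 VAR.
Step 9 — Apparent power: |S| = 0.8948 VA.
Step 10 — Power factor: PF = P/|S| = 0.2175 (lagging).

(a) P = 0.1946 W  (b) Q = 0.8734 VAR  (c) S = 0.8948 VA  (d) PF = 0.2175 (lagging)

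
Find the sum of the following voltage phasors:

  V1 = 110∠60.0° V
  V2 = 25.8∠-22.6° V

Step 1 — Convert each phasor to rectangular form:
  V1 = 110·(cos(60.0°) + j·sin(60.0°)) = 55 + j95.26 V
  V2 = 25.8·(cos(-22.6°) + j·sin(-22.6°)) = 23.82 - j9.915 V
Step 2 — Sum components: V_total = 78.82 + j85.35 V.
Step 3 — Convert to polar: |V_total| = 116.2 V, ∠V_total = 47.3°.

V_total = 116.2∠47.3° V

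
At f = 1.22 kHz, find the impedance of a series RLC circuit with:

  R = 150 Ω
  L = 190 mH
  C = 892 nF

Step 1 — Angular frequency: ω = 2π·f = 2π·1220 = 7665 rad/s.
Step 2 — Component impedances:
  R: Z = R = 150 Ω
  L: Z = jωL = j·7665·0.19 = 0 + j1456 Ω
  C: Z = 1/(jωC) = -j/(ω·C) = 0 - j146.2 Ω
Step 3 — Series combination: Z_total = R + L + C = 150 + j1310 Ω = 1319∠83.5° Ω.

Z = 150 + j1310 Ω = 1319∠83.5° Ω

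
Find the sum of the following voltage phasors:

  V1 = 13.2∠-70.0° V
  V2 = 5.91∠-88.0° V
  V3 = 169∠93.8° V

Step 1 — Convert each phasor to rectangular form:
  V1 = 13.2·(cos(-70.0°) + j·sin(-70.0°)) = 4.515 - j12.4 V
  V2 = 5.91·(cos(-88.0°) + j·sin(-88.0°)) = 0.2063 - j5.906 V
  V3 = 169·(cos(93.8°) + j·sin(93.8°)) = -11.2 + j168.6 V
Step 2 — Sum components: V_total = -6.479 + j150.3 V.
Step 3 — Convert to polar: |V_total| = 150.5 V, ∠V_total = 92.5°.

V_total = 150.5∠92.5° V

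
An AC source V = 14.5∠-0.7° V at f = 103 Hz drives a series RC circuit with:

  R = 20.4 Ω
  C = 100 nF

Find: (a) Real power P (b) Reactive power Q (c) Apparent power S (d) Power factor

Step 1 — Angular frequency: ω = 2π·f = 2π·103 = 647.2 rad/s.
Step 2 — Component impedances:
  R: Z = R = 20.4 Ω
  C: Z = 1/(jωC) = -j/(ω·C) = 0 - j1.545e+04 Ω
Step 3 — Series combination: Z_total = R + C = 20.4 - j1.545e+04 Ω = 1.545e+04∠-89.9° Ω.
Step 4 — Source phasor: V = 14.5∠-0.7° V = 14.5 - j0.1771 V.
Step 5 — Current: I = V / Z = 1.27e-05 + j0.0009383 A = 0.0009384∠89.2° A.
Step 6 — Complex power: S = V·I* = 1.796e-05 - j0.01361 VA.
Step 7 — Real power: P = Re(S) = 1.796e-05 W.
Step 8 — Reactive power: Q = Im(S) = -0.01361 VAR.
Step 9 — Apparent power: |S| = 0.01361 VA.
Step 10 — Power factor: PF = P/|S| = 0.00132 (leading).

(a) P = 1.796e-05 W  (b) Q = -0.01361 VAR  (c) S = 0.01361 VA  (d) PF = 0.00132 (leading)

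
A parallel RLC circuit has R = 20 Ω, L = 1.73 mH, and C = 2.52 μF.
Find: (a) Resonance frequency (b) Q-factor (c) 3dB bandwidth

Step 1 — Resonance: ω₀ = 1/√(LC) = 1/√(0.00173·2.52e-06) = 1.515e+04 rad/s.
Step 2 — f₀ = ω₀/(2π) = 2410 Hz.
Step 3 — Parallel Q: Q = R/(ω₀L) = 20/(1.515e+04·0.00173) = 0.7633.
Step 4 — Bandwidth: Δω = ω₀/Q = 1.984e+04 rad/s; BW = Δω/(2π) = 3158 Hz.

(a) f₀ = 2410 Hz  (b) Q = 0.7633  (c) BW = 3158 Hz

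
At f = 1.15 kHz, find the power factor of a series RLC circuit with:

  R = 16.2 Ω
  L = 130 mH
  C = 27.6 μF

Step 1 — Angular frequency: ω = 2π·f = 2π·1150 = 7226 rad/s.
Step 2 — Component impedances:
  R: Z = R = 16.2 Ω
  L: Z = jωL = j·7226·0.13 = 0 + j939.3 Ω
  C: Z = 1/(jωC) = -j/(ω·C) = 0 - j5.014 Ω
Step 3 — Series combination: Z_total = R + L + C = 16.2 + j934.3 Ω = 934.5∠89.0° Ω.
Step 4 — Power factor: PF = cos(φ) = Re(Z)/|Z| = 16.2/934.5 = 0.01734.
Step 5 — Type: Im(Z) = 934.3 ⇒ lagging (phase φ = 89.0°).

PF = 0.01734 (lagging, φ = 89.0°)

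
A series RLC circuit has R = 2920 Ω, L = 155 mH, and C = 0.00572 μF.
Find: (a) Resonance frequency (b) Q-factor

Step 1 — Resonance condition Im(Z)=0 gives ω₀ = 1/√(LC).
Step 2 — ω₀ = 1/√(0.155·5.72e-09) = 3.358e+04 rad/s.
Step 3 — f₀ = ω₀/(2π) = 5345 Hz.
Step 4 — Series Q: Q = ω₀L/R = 3.358e+04·0.155/2920 = 1.783.

(a) f₀ = 5345 Hz  (b) Q = 1.783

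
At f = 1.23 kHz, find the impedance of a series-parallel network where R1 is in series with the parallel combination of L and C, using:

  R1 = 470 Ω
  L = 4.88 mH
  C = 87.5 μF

Step 1 — Angular frequency: ω = 2π·f = 2π·1230 = 7728 rad/s.
Step 2 — Component impedances:
  R1: Z = R = 470 Ω
  L: Z = jωL = j·7728·0.00488 = 0 + j37.71 Ω
  C: Z = 1/(jωC) = -j/(ω·C) = 0 - j1.479 Ω
Step 3 — Parallel branch: L || C = 1/(1/L + 1/C) = 0 - j1.539 Ω.
Step 4 — Series with R1: Z_total = R1 + (L || C) = 470 - j1.539 Ω = 470∠-0.2° Ω.

Z = 470 - j1.539 Ω = 470∠-0.2° Ω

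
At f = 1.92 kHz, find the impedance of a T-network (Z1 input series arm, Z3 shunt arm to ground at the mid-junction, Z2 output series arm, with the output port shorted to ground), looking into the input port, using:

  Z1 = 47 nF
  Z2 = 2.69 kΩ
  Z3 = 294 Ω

Step 1 — Angular frequency: ω = 2π·f = 2π·1920 = 1.206e+04 rad/s.
Step 2 — Component impedances:
  Z1: Z = 1/(jωC) = -j/(ω·C) = 0 - j1764 Ω
  Z2: Z = R = 2690 Ω
  Z3: Z = R = 294 Ω
Step 3 — With the output port shorted to ground, the output series arm Z2 runs from the junction to ground; the shunt arm Z3 also runs from the junction to ground. They appear in parallel: Z3 || Z2 = 265 Ω.
Step 4 — Series with input arm Z1: Z_in = Z1 + (Z3 || Z2) = 265 - j1764 Ω = 1783∠-81.5° Ω.

Z = 265 - j1764 Ω = 1783∠-81.5° Ω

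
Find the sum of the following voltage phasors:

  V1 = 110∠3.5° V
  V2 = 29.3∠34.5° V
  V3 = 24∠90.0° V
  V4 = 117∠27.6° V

Step 1 — Convert each phasor to rectangular form:
  V1 = 110·(cos(3.5°) + j·sin(3.5°)) = 109.8 + j6.715 V
  V2 = 29.3·(cos(34.5°) + j·sin(34.5°)) = 24.15 + j16.6 V
  V3 = 24·(cos(90.0°) + j·sin(90.0°)) = 0 + j24 V
  V4 = 117·(cos(27.6°) + j·sin(27.6°)) = 103.7 + j54.21 V
Step 2 — Sum components: V_total = 237.6 + j101.5 V.
Step 3 — Convert to polar: |V_total| = 258.4 V, ∠V_total = 23.1°.

V_total = 258.4∠23.1° V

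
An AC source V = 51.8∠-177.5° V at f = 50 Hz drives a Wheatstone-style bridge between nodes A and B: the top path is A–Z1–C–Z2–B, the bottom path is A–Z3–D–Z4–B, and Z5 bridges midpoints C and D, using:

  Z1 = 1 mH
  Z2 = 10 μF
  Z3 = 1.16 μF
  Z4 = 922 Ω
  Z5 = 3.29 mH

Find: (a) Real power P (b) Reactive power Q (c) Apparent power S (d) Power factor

Step 1 — Angular frequency: ω = 2π·f = 2π·50 = 314.2 rad/s.
Step 2 — Component impedances:
  Z1: Z = jωL = j·314.2·0.001 = 0 + j0.3142 Ω
  Z2: Z = 1/(jωC) = -j/(ω·C) = 0 - j318.3 Ω
  Z3: Z = 1/(jωC) = -j/(ω·C) = 0 - j2744 Ω
  Z4: Z = R = 922 Ω
  Z5: Z = jωL = j·314.2·0.00329 = 0 + j1.034 Ω
Step 3 — Bridge requires nodal analysis (the Z5 bridge couples midpoints C and D, so the two paths cannot be reduced to a simple series/parallel combination). Setting node B to ground and injecting 1 A at node A, the 3-node admittance system at A, C, D solves to V_A = Z_AB = 98.26 - j284.2 Ω = 300.7∠-70.9° Ω.
Step 4 — Source phasor: V = 51.8∠-177.5° V = -51.75 - j2.259 V.
Step 5 — Current: I = V / Z = -0.04914 - j0.1651 A = 0.1723∠-106.6° A.
Step 6 — Complex power: S = V·I* = 2.916 - j8.434 VA.
Step 7 — Real power: P = Re(S) = 2.916 W.
Step 8 — Reactive power: Q = Im(S) = -8.434 VAR.
Step 9 — Apparent power: |S| = 8.924 VA.
Step 10 — Power factor: PF = P/|S| = 0.3268 (leading).

(a) P = 2.916 W  (b) Q = -8.434 VAR  (c) S = 8.924 VA  (d) PF = 0.3268 (leading)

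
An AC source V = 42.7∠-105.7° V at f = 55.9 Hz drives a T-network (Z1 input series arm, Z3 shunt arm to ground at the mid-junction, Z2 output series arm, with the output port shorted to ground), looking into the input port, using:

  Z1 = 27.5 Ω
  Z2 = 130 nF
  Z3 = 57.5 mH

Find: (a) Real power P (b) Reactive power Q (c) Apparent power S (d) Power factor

Step 1 — Angular frequency: ω = 2π·f = 2π·55.9 = 351.2 rad/s.
Step 2 — Component impedances:
  Z1: Z = R = 27.5 Ω
  Z2: Z = 1/(jωC) = -j/(ω·C) = 0 - j2.19e+04 Ω
  Z3: Z = jωL = j·351.2·0.0575 = 0 + j20.2 Ω
Step 3 — With the output port shorted to ground, the output series arm Z2 runs from the junction to ground; the shunt arm Z3 also runs from the junction to ground. They appear in parallel: Z3 || Z2 = 0 + j20.21 Ω.
Step 4 — Series with input arm Z1: Z_in = Z1 + (Z3 || Z2) = 27.5 + j20.21 Ω = 34.13∠36.3° Ω.
Step 5 — Source phasor: V = 42.7∠-105.7° V = -11.55 - j41.11 V.
Step 6 — Current: I = V / Z = -0.9861 - j0.7699 A = 1.251∠-142.0° A.
Step 7 — Complex power: S = V·I* = 43.04 + j31.64 VA.
Step 8 — Real power: P = Re(S) = 43.04 W.
Step 9 — Reactive power: Q = Im(S) = 31.64 VAR.
Step 10 — Apparent power: |S| = 53.42 VA.
Step 11 — Power factor: PF = P/|S| = 0.8057 (lagging).

(a) P = 43.04 W  (b) Q = 31.64 VAR  (c) S = 53.42 VA  (d) PF = 0.8057 (lagging)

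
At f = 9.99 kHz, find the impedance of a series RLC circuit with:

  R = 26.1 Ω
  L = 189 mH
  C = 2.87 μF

Step 1 — Angular frequency: ω = 2π·f = 2π·9990 = 6.277e+04 rad/s.
Step 2 — Component impedances:
  R: Z = R = 26.1 Ω
  L: Z = jωL = j·6.277e+04·0.189 = 0 + j1.186e+04 Ω
  C: Z = 1/(jωC) = -j/(ω·C) = 0 - j5.551 Ω
Step 3 — Series combination: Z_total = R + L + C = 26.1 + j1.186e+04 Ω = 1.186e+04∠89.9° Ω.

Z = 26.1 + j1.186e+04 Ω = 1.186e+04∠89.9° Ω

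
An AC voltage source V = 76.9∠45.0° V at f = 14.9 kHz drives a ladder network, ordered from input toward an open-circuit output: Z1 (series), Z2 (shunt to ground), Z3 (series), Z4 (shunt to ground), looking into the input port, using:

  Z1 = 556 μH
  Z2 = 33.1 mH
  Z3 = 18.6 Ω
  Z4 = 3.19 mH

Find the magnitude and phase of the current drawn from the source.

Step 1 — Angular frequency: ω = 2π·f = 2π·1.49e+04 = 9.362e+04 rad/s.
Step 2 — Component impedances:
  Z1: Z = jωL = j·9.362e+04·0.000556 = 0 + j52.05 Ω
  Z2: Z = jωL = j·9.362e+04·0.0331 = 0 + j3099 Ω
  Z3: Z = R = 18.6 Ω
  Z4: Z = jωL = j·9.362e+04·0.00319 = 0 + j298.6 Ω
Step 3 — Ladder network (open output): work backward from the far end, alternating series and parallel combinations. Z_in = 15.47 + j324.5 Ω = 324.9∠87.3° Ω.
Step 4 — Source phasor: V = 76.9∠45.0° V = 54.38 + j54.38 V.
Step 5 — Ohm's law: I = V / Z_total = (54.38 + j54.38) / (15.47 + j324.5) = 0.1751 - j0.1592 A.
Step 6 — Convert to polar: |I| = 0.2367 A, ∠I = -42.3°.

I = 0.2367∠-42.3° A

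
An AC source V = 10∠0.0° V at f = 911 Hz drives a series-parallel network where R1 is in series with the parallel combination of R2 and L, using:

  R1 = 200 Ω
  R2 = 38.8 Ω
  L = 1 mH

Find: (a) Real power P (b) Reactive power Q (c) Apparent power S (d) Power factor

Step 1 — Angular frequency: ω = 2π·f = 2π·911 = 5724 rad/s.
Step 2 — Component impedances:
  R1: Z = R = 200 Ω
  R2: Z = R = 38.8 Ω
  L: Z = jωL = j·5724·0.001 = 0 + j5.724 Ω
Step 3 — Parallel branch: R2 || L = 1/(1/R2 + 1/L) = 0.8264 + j5.602 Ω.
Step 4 — Series with R1: Z_total = R1 + (R2 || L) = 200.8 + j5.602 Ω = 200.9∠1.6° Ω.
Step 5 — Source phasor: V = 10∠0.0° V = 10 V.
Step 6 — Current: I = V / Z = 0.04976 - j0.001388 A = 0.04977∠-1.6° A.
Step 7 — Complex power: S = V·I* = 0.4976 + j0.01388 VA.
Step 8 — Real power: P = Re(S) = 0.4976 W.
Step 9 — Reactive power: Q = Im(S) = 0.01388 VAR.
Step 10 — Apparent power: |S| = 0.4977 VA.
Step 11 — Power factor: PF = P/|S| = 0.9996 (lagging).

(a) P = 0.4976 W  (b) Q = 0.01388 VAR  (c) S = 0.4977 VA  (d) PF = 0.9996 (lagging)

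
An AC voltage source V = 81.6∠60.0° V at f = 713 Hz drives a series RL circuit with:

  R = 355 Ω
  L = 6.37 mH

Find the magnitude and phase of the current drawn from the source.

Step 1 — Angular frequency: ω = 2π·f = 2π·713 = 4480 rad/s.
Step 2 — Component impedances:
  R: Z = R = 355 Ω
  L: Z = jωL = j·4480·0.00637 = 0 + j28.54 Ω
Step 3 — Series combination: Z_total = R + L = 355 + j28.54 Ω = 356.1∠4.6° Ω.
Step 4 — Source phasor: V = 81.6∠60.0° V = 40.8 + j70.67 V.
Step 5 — Ohm's law: I = V / Z_total = (40.8 + j70.67) / (355 + j28.54) = 0.1301 + j0.1886 A.
Step 6 — Convert to polar: |I| = 0.2291 A, ∠I = 55.4°.

I = 0.2291∠55.4° A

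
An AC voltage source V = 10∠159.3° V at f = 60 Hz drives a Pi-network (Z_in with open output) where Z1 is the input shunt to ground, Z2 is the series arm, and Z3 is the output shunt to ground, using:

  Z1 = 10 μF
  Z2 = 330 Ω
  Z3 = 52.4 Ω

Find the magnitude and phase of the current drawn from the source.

Step 1 — Angular frequency: ω = 2π·f = 2π·60 = 377 rad/s.
Step 2 — Component impedances:
  Z1: Z = 1/(jωC) = -j/(ω·C) = 0 - j265.3 Ω
  Z2: Z = R = 330 Ω
  Z3: Z = R = 52.4 Ω
Step 3 — With open output, the series arm Z2 and the output shunt Z3 appear in series to ground: Z2 + Z3 = 382.4 Ω.
Step 4 — Parallel with input shunt Z1: Z_in = Z1 || (Z2 + Z3) = 124.2 - j179.1 Ω = 218∠-55.3° Ω.
Step 5 — Source phasor: V = 10∠159.3° V = -9.354 + j3.535 V.
Step 6 — Ohm's law: I = V / Z_total = (-9.354 + j3.535) / (124.2 - j179.1) = -0.03779 - j0.02602 A.
Step 7 — Convert to polar: |I| = 0.04588 A, ∠I = -145.4°.

I = 0.04588∠-145.4° A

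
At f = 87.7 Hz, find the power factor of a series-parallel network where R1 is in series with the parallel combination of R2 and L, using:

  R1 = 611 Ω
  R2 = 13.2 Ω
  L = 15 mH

Step 1 — Angular frequency: ω = 2π·f = 2π·87.7 = 551 rad/s.
Step 2 — Component impedances:
  R1: Z = R = 611 Ω
  R2: Z = R = 13.2 Ω
  L: Z = jωL = j·551·0.015 = 0 + j8.266 Ω
Step 3 — Parallel branch: R2 || L = 1/(1/R2 + 1/L) = 3.718 + j5.937 Ω.
Step 4 — Series with R1: Z_total = R1 + (R2 || L) = 614.7 + j5.937 Ω = 614.7∠0.6° Ω.
Step 5 — Power factor: PF = cos(φ) = Re(Z)/|Z| = 614.7/614.7 = 1.
Step 6 — Type: Im(Z) = 5.937 ⇒ lagging (phase φ = 0.6°).

PF = 1 (lagging, φ = 0.6°)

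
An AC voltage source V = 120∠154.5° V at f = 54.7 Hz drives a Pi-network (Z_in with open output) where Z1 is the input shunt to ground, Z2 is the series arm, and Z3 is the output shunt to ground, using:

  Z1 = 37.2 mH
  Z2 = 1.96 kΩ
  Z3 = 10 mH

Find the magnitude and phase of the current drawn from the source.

Step 1 — Angular frequency: ω = 2π·f = 2π·54.7 = 343.7 rad/s.
Step 2 — Component impedances:
  Z1: Z = jωL = j·343.7·0.0372 = 0 + j12.79 Ω
  Z2: Z = R = 1960 Ω
  Z3: Z = jωL = j·343.7·0.01 = 0 + j3.437 Ω
Step 3 — With open output, the series arm Z2 and the output shunt Z3 appear in series to ground: Z2 + Z3 = 1960 + j3.437 Ω.
Step 4 — Parallel with input shunt Z1: Z_in = Z1 || (Z2 + Z3) = 0.08339 + j12.78 Ω = 12.78∠89.6° Ω.
Step 5 — Source phasor: V = 120∠154.5° V = -108.3 + j51.66 V.
Step 6 — Ohm's law: I = V / Z_total = (-108.3 + j51.66) / (0.08339 + j12.78) = 3.985 + j8.498 A.
Step 7 — Convert to polar: |I| = 9.386 A, ∠I = 64.9°.

I = 9.386∠64.9° A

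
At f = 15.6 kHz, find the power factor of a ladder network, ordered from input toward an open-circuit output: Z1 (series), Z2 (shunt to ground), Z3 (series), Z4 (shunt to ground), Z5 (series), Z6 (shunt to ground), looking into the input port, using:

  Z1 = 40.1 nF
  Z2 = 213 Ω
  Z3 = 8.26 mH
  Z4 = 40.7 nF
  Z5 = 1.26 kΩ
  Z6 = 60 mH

Step 1 — Angular frequency: ω = 2π·f = 2π·1.56e+04 = 9.802e+04 rad/s.
Step 2 — Component impedances:
  Z1: Z = 1/(jωC) = -j/(ω·C) = 0 - j254.4 Ω
  Z2: Z = R = 213 Ω
  Z3: Z = jωL = j·9.802e+04·0.00826 = 0 + j809.6 Ω
  Z4: Z = 1/(jωC) = -j/(ω·C) = 0 - j250.7 Ω
  Z5: Z = R = 1260 Ω
  Z6: Z = jωL = j·9.802e+04·0.06 = 0 + j5881 Ω
Step 3 — Ladder network (open output): work backward from the far end, alternating series and parallel combinations. Z_in = 184.8 - j182.7 Ω = 259.9∠-44.7° Ω.
Step 4 — Power factor: PF = cos(φ) = Re(Z)/|Z| = 184.84/259.92 = 0.7111.
Step 5 — Type: Im(Z) = -182.7 ⇒ leading (phase φ = -44.7°).

PF = 0.7111 (leading, φ = -44.7°)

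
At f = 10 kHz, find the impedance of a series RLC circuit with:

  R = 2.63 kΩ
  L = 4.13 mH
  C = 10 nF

Step 1 — Angular frequency: ω = 2π·f = 2π·1e+04 = 6.283e+04 rad/s.
Step 2 — Component impedances:
  R: Z = R = 2630 Ω
  L: Z = jωL = j·6.283e+04·0.00413 = 0 + j259.5 Ω
  C: Z = 1/(jωC) = -j/(ω·C) = 0 - j1592 Ω
Step 3 — Series combination: Z_total = R + L + C = 2630 - j1332 Ω = 2948∠-26.9° Ω.

Z = 2630 - j1332 Ω = 2948∠-26.9° Ω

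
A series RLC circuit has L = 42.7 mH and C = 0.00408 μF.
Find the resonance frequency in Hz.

Step 1 — Resonance condition Im(Z)=0 gives ω₀ = 1/√(LC).
Step 2 — ω₀ = 1/√(0.0427·4.08e-09) = 7.576e+04 rad/s.
Step 3 — f₀ = ω₀/(2π) = 1.206e+04 Hz.

f₀ = 1.206e+04 Hz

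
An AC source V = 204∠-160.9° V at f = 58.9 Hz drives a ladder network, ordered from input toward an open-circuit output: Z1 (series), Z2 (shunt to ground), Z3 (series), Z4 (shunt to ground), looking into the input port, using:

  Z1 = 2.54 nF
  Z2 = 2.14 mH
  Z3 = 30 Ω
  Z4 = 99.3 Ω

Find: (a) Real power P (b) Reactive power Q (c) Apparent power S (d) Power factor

Step 1 — Angular frequency: ω = 2π·f = 2π·58.9 = 370.1 rad/s.
Step 2 — Component impedances:
  Z1: Z = 1/(jωC) = -j/(ω·C) = 0 - j1.064e+06 Ω
  Z2: Z = jωL = j·370.1·0.00214 = 0 + j0.792 Ω
  Z3: Z = R = 30 Ω
  Z4: Z = R = 99.3 Ω
Step 3 — Ladder network (open output): work backward from the far end, alternating series and parallel combinations. Z_in = 0.004851 - j1.064e+06 Ω = 1.064e+06∠-90.0° Ω.
Step 4 — Source phasor: V = 204∠-160.9° V = -192.8 - j66.75 V.
Step 5 — Current: I = V / Z = 6.275e-05 - j0.0001812 A = 0.0001918∠-70.9° A.
Step 6 — Complex power: S = V·I* = 1.784e-10 - j0.03912 VA.
Step 7 — Real power: P = Re(S) = 1.784e-10 W.
Step 8 — Reactive power: Q = Im(S) = -0.03912 VAR.
Step 9 — Apparent power: |S| = 0.03912 VA.
Step 10 — Power factor: PF = P/|S| = 4.56e-09 (leading).

(a) P = 1.784e-10 W  (b) Q = -0.03912 VAR  (c) S = 0.03912 VA  (d) PF = 4.56e-09 (leading)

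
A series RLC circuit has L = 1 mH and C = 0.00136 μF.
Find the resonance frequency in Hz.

Step 1 — Resonance condition Im(Z)=0 gives ω₀ = 1/√(LC).
Step 2 — ω₀ = 1/√(0.001·1.36e-09) = 8.575e+05 rad/s.
Step 3 — f₀ = ω₀/(2π) = 1.365e+05 Hz.

f₀ = 1.365e+05 Hz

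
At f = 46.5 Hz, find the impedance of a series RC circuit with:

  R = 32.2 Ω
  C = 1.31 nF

Step 1 — Angular frequency: ω = 2π·f = 2π·46.5 = 292.2 rad/s.
Step 2 — Component impedances:
  R: Z = R = 32.2 Ω
  C: Z = 1/(jωC) = -j/(ω·C) = 0 - j2.613e+06 Ω
Step 3 — Series combination: Z_total = R + C = 32.2 - j2.613e+06 Ω = 2.613e+06∠-90.0° Ω.

Z = 32.2 - j2.613e+06 Ω = 2.613e+06∠-90.0° Ω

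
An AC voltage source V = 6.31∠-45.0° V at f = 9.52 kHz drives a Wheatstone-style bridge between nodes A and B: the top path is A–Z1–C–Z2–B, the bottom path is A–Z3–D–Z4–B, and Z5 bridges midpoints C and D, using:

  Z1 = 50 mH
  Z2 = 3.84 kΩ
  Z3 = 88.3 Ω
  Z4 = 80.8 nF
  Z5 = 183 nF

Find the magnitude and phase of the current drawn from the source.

Step 1 — Angular frequency: ω = 2π·f = 2π·9520 = 5.982e+04 rad/s.
Step 2 — Component impedances:
  Z1: Z = jωL = j·5.982e+04·0.05 = 0 + j2991 Ω
  Z2: Z = R = 3840 Ω
  Z3: Z = R = 88.3 Ω
  Z4: Z = 1/(jωC) = -j/(ω·C) = 0 - j206.9 Ω
  Z5: Z = 1/(jωC) = -j/(ω·C) = 0 - j91.35 Ω
Step 3 — Bridge requires nodal analysis (the Z5 bridge couples midpoints C and D, so the two paths cannot be reduced to a simple series/parallel combination). Setting node B to ground and injecting 1 A at node A, the 3-node admittance system at A, C, D solves to V_A = Z_AB = 99.33 - j203.6 Ω = 226.6∠-64.0° Ω.
Step 4 — Source phasor: V = 6.31∠-45.0° V = 4.462 - j4.462 V.
Step 5 — Ohm's law: I = V / Z_total = (4.462 - j4.462) / (99.33 - j203.6) = 0.02633 + j0.009066 A.
Step 6 — Convert to polar: |I| = 0.02785 A, ∠I = 19.0°.

I = 0.02785∠19.0° A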